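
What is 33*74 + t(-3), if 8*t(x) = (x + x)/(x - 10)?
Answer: 126987/52 ≈ 2442.1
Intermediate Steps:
t(x) = x/(4*(-10 + x)) (t(x) = ((x + x)/(x - 10))/8 = ((2*x)/(-10 + x))/8 = (2*x/(-10 + x))/8 = x/(4*(-10 + x)))
33*74 + t(-3) = 33*74 + (¼)*(-3)/(-10 - 3) = 2442 + (¼)*(-3)/(-13) = 2442 + (¼)*(-3)*(-1/13) = 2442 + 3/52 = 126987/52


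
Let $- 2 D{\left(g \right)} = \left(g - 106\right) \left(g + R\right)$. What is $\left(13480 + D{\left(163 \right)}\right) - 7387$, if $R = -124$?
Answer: $\frac{9963}{2} \approx 4981.5$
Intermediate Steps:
$D{\left(g \right)} = - \frac{\left(-124 + g\right) \left(-106 + g\right)}{2}$ ($D{\left(g \right)} = - \frac{\left(g - 106\right) \left(g - 124\right)}{2} = - \frac{\left(-106 + g\right) \left(-124 + g\right)}{2} = - \frac{\left(-124 + g\right) \left(-106 + g\right)}{2}$)
$\left(13480 + D{\left(163 \right)}\right) - 7387 = \left(13480 - \left(-12173 + \frac{26569}{2}\right)\right) - 7387 = \left(13480 - \frac{2223}{2}\right) - 7387 = \frac{24737}{2} - 7387 = \frac{9963}{2}$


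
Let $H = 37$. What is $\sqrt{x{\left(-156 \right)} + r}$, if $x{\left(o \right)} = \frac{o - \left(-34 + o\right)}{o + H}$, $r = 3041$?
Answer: $\frac{3 \sqrt{16555}}{7} \approx 55.143$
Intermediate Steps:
$x{\left(o \right)} = \frac{34}{37 + o}$ ($x{\left(o \right)} = \frac{o - \left(-34 + o\right)}{o + 37} = \frac{34}{37 + o}$)
$\sqrt{x{\left(-156 \right)} + r} = \sqrt{\frac{34}{37 - 156} + 3041} = \sqrt{\frac{34}{-119} + 3041} = \sqrt{34 \left(- \frac{1}{119}\right) + 3041} = \sqrt{- \frac{2}{7} + 3041} = \sqrt{\frac{21285}{7}} = \frac{3 \sqrt{16555}}{7}$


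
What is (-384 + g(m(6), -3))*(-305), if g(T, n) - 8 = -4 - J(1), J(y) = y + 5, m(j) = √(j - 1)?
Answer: 117730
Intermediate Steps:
m(j) = √(-1 + j)
J(y) = 5 + y
g(T, n) = -2 (g(T, n) = 8 + (-4 - (5 + 1)) = 8 + (-4 - 1*6) = 8 + (-4 - 6) = 8 - 10 = -2)
(-384 + g(m(6), -3))*(-305) = (-384 - 2)*(-305) = -386*(-305) = 117730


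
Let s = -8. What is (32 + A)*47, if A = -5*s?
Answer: 3384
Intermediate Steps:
A = 40 (A = -5*(-8) = 40)
(32 + A)*47 = (32 + 40)*47 = 72*47 = 3384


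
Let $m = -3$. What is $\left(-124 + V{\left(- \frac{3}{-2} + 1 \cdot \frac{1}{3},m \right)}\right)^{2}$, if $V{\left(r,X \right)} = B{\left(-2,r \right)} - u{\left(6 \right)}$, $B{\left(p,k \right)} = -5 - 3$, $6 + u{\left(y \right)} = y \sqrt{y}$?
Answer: $16092 + 1512 \sqrt{6} \approx 19796.0$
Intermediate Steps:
$u{\left(y \right)} = -6 + y^{\frac{3}{2}}$ ($u{\left(y \right)} = -6 + y \sqrt{y} = -6 + y^{\frac{3}{2}}$)
$B{\left(p,k \right)} = -8$ ($B{\left(p,k \right)} = -5 - 3 = -8$)
$V{\left(r,X \right)} = -2 - 6 \sqrt{6}$ ($V{\left(r,X \right)} = -8 - \left(-6 + 6^{\frac{3}{2}}\right) = -8 - \left(-6 + 6 \sqrt{6}\right) = -8 + \left(6 - 6 \sqrt{6}\right) = -2 - 6 \sqrt{6}$)
$\left(-124 + V{\left(- \frac{3}{-2} + 1 \cdot \frac{1}{3},m \right)}\right)^{2} = \left(-124 - \left(2 + 6 \sqrt{6}\right)\right)^{2} = \left(-126 - 6 \sqrt{6}\right)^{2}$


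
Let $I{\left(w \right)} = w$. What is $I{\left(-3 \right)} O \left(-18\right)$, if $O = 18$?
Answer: $972$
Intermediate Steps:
$I{\left(-3 \right)} O \left(-18\right) = \left(-3\right) 18 \left(-18\right) = \left(-54\right) \left(-18\right) = 972$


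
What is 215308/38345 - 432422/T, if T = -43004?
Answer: 12920163411/824494190 ≈ 15.670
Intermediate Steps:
215308/38345 - 432422/T = 215308/38345 - 432422/(-43004) = 215308*(1/38345) - 432422*(-1/43004) = 215308/38345 + 216211/21502 = 12920163411/824494190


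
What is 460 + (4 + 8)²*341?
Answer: 49564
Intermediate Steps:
460 + (4 + 8)²*341 = 460 + 12²*341 = 460 + 144*341 = 460 + 49104 = 49564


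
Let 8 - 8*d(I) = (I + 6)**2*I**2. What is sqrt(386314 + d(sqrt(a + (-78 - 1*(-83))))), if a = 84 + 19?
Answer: sqrt(384371 - 972*sqrt(3)) ≈ 618.62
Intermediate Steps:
a = 103
d(I) = 1 - I**2*(6 + I)**2/8 (d(I) = 1 - (I + 6)**2*I**2/8 = 1 - (6 + I)**2*I**2/8 = 1 - I**2*(6 + I)**2/8)
sqrt(386314 + d(sqrt(a + (-78 - 1*(-83))))) = sqrt(386314 + (1 - (sqrt(103 + (-78 - 1*(-83))))**2*(6 + sqrt(103 + (-78 - 1*(-83))))**2/8)) = sqrt(386314 + (1 - (sqrt(103 + (-78 + 83)))**2*(6 + sqrt(103 + (-78 + 83)))**2/8)) = sqrt(386314 + (1 - (sqrt(103 + 5))**2*(6 + sqrt(103 + 5))**2/8)) = sqrt(386314 + (1 - (sqrt(108))**2*(6 + sqrt(108))**2/8)) = sqrt(386314 + (1 - (6*sqrt(3))**2*(6 + 6*sqrt(3))**2/8)) = sqrt(386314 + (1 - 1/8*108*(6 + 6*sqrt(3))**2)) = sqrt(386314 + (1 - 27*(6 + 6*sqrt(3))**2/2)) = sqrt(386315 - 27*(6 + 6*sqrt(3))**2/2)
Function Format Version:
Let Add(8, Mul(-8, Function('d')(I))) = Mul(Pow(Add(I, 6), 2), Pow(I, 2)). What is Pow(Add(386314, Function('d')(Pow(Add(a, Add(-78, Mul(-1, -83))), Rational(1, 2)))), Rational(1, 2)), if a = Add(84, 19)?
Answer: Pow(Add(384371, Mul(-972, Pow(3, Rational(1, 2)))), Rational(1, 2)) ≈ 618.62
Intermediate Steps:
a = 103
Function('d')(I) = Add(1, Mul(Rational(-1, 8), Pow(I, 2), Pow(Add(6, I), 2))) (Function('d')(I) = Add(1, Mul(Rational(-1, 8), Mul(Pow(Add(I, 6), 2), Pow(I, 2)))) = Add(1, Mul(Rational(-1, 8), Mul(Pow(Add(6, I), 2), Pow(I, 2)))) = Add(1, Mul(Rational(-1, 8), Mul(Pow(I, 2), Pow(Add(6, I), 2)))) = Add(1, Mul(Rational(-1, 8), Pow(I, 2), Pow(Add(6, I), 2))))
Pow(Add(386314, Function('d')(Pow(Add(a, Add(-78, Mul(-1, -83))), Rational(1, 2)))), Rational(1, 2)) = Pow(Add(386314, Add(1, Mul(Rational(-1, 8), Pow(Pow(Add(103, Add(-78, Mul(-1, -83))), Rational(1, 2)), 2), Pow(Add(6, Pow(Add(103, Add(-78, Mul(-1, -83))), Rational(1, 2))), 2)))), Rational(1, 2)) = Pow(Add(386314, Add(1, Mul(Rational(-1, 8), Pow(Pow(Add(103, Add(-78, 83)), Rational(1, 2)), 2), Pow(Add(6, Pow(Add(103, Add(-78, 83)), Rational(1, 2))), 2)))), Rational(1, 2)) = Pow(Add(386314, Add(1, Mul(Rational(-1, 8), Pow(Pow(Add(103, 5), Rational(1, 2)), 2), Pow(Add(6, Pow(Add(103, 5), Rational(1, 2))), 2)))), Rational(1, 2)) = Pow(Add(386314, Add(1, Mul(Rational(-1, 8), Pow(Pow(108, Rational(1, 2)), 2), Pow(Add(6, Pow(108, Rational(1, 2))), 2)))), Rational(1, 2)) = Pow(Add(386314, Add(1, Mul(Rational(-1, 8), Pow(Mul(6, Pow(3, Rational(1, 2))), 2), Pow(Add(6, Mul(6, Pow(3, Rational(1, 2)))), 2)))), Rational(1, 2)) = Pow(Add(386314, Add(1, Mul(Rational(-1, 8), 108, Pow(Add(6, Mul(6, Pow(3, Rational(1, 2)))), 2)))), Rational(1, 2)) = Pow(Add(386314, Add(1, Mul(Rational(-27, 2), Pow(Add(6, Mul(6, Pow(3, Rational(1, 2)))), 2)))), Rational(1, 2)) = Pow(Add(386315, Mul(Rational(-27, 2), Pow(Add(6, Mul(6, Pow(3, Rational(1, 2)))), 2))), Rational(1, 2))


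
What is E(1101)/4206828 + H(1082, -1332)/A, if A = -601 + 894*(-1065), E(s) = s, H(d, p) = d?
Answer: -1167617695/1335963770236 ≈ -0.00087399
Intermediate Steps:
A = -952711 (A = -601 - 952110 = -952711)
E(1101)/4206828 + H(1082, -1332)/A = 1101/4206828 + 1082/(-952711) = 1101*(1/4206828) + 1082*(-1/952711) = 367/1402276 - 1082/952711 = -1167617695/1335963770236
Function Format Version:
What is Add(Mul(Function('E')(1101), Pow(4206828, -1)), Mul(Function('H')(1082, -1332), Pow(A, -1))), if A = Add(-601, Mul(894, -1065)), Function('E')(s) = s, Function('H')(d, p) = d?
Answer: Rational(-1167617695, 1335963770236) ≈ -0.00087399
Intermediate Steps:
A = -952711 (A = Add(-601, -952110) = -952711)
Add(Mul(Function('E')(1101), Pow(4206828, -1)), Mul(Function('H')(1082, -1332), Pow(A, -1))) = Add(Mul(1101, Pow(4206828, -1)), Mul(1082, Pow(-952711, -1))) = Add(Mul(1101, Rational(1, 4206828)), Mul(1082, Rational(-1, 952711))) = Add(Rational(367, 1402276), Rational(-1082, 952711)) = Rational(-1167617695, 1335963770236)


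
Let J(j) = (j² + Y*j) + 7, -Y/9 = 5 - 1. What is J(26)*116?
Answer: -29348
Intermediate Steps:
Y = -36 (Y = -9*(5 - 1) = -9*4 = -36)
J(j) = 7 + j² - 36*j (J(j) = (j² - 36*j) + 7 = 7 + j² - 36*j)
J(26)*116 = (7 + 26² - 36*26)*116 = (7 + 676 - 936)*116 = -253*116 = -29348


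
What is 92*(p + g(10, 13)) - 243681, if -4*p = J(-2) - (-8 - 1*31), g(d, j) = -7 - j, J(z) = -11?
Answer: -246165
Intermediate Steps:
p = -7 (p = -(-11 - (-8 - 1*31))/4 = -(-11 - (-8 - 31))/4 = -(-11 - 1*(-39))/4 = -(-11 + 39)/4 = -¼*28 = -7)
92*(p + g(10, 13)) - 243681 = 92*(-7 + (-7 - 1*13)) - 243681 = 92*(-7 + (-7 - 13)) - 243681 = 92*(-7 - 20) - 243681 = 92*(-27) - 243681 = -2484 - 243681 = -246165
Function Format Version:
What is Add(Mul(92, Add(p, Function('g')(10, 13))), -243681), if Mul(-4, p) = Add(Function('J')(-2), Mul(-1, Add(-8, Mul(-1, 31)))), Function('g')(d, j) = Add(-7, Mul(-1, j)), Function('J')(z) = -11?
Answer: -246165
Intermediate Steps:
p = -7 (p = Mul(Rational(-1, 4), Add(-11, Mul(-1, Add(-8, Mul(-1, 31))))) = Mul(Rational(-1, 4), Add(-11, Mul(-1, Add(-8, -31)))) = Mul(Rational(-1, 4), Add(-11, Mul(-1, -39))) = Mul(Rational(-1, 4), Add(-11, 39)) = Mul(Rational(-1, 4), 28) = -7)
Add(Mul(92, Add(p, Function('g')(10, 13))), -243681) = Add(Mul(92, Add(-7, Add(-7, Mul(-1, 13)))), -243681) = Add(Mul(92, Add(-7, Add(-7, -13))), -243681) = Add(Mul(92, Add(-7, -20)), -243681) = Add(Mul(92, -27), -243681) = Add(-2484, -243681) = -246165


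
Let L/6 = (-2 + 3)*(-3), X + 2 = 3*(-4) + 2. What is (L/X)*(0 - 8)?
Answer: -12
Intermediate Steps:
X = -12 (X = -2 + (3*(-4) + 2) = -2 + (-12 + 2) = -2 - 10 = -12)
L = -18 (L = 6*((-2 + 3)*(-3)) = 6*(1*(-3)) = 6*(-3) = -18)
(L/X)*(0 - 8) = (-18/(-12))*(0 - 8) = -18*(-1/12)*(-8) = (3/2)*(-8) = -12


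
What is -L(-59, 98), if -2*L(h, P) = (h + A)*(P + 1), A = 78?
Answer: 1881/2 ≈ 940.50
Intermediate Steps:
L(h, P) = -(1 + P)*(78 + h)/2 (L(h, P) = -(h + 78)*(P + 1)/2 = -(78 + h)*(1 + P)/2 = -(1 + P)*(78 + h)/2)
-L(-59, 98) = -(-39 - 39*98 - 1/2*(-59) - 1/2*98*(-59)) = -(-39 - 3822 + 59/2 + 2891) = -1*(-1881/2) = 1881/2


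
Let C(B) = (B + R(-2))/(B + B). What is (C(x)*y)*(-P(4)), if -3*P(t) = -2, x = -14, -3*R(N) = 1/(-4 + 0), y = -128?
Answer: 2672/63 ≈ 42.413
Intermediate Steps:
R(N) = 1/12 (R(N) = -1/(3*(-4 + 0)) = -⅓/(-4) = -⅓*(-¼) = 1/12)
C(B) = (1/12 + B)/(2*B) (C(B) = (B + 1/12)/(B + B) = (1/12 + B)/((2*B)) = (1/12 + B)*(1/(2*B)) = (1/12 + B)/(2*B))
P(t) = ⅔ (P(t) = -⅓*(-2) = ⅔)
(C(x)*y)*(-P(4)) = (((1/24)*(1 + 12*(-14))/(-14))*(-128))*(-1*⅔) = (((1/24)*(-1/14)*(1 - 168))*(-128))*(-⅔) = (((1/24)*(-1/14)*(-167))*(-128))*(-⅔) = ((167/336)*(-128))*(-⅔) = -1336/21*(-⅔) = 2672/63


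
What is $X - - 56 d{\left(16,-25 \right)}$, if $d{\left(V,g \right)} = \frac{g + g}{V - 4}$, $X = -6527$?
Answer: $- \frac{20281}{3} \approx -6760.3$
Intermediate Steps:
$d{\left(V,g \right)} = \frac{2 g}{-4 + V}$
$X - - 56 d{\left(16,-25 \right)} = -6527 - - 56 \cdot 2 \left(-25\right) \frac{1}{-4 + 16} = -6527 - - 56 \cdot 2 \left(-25\right) \frac{1}{12} = -6527 - \left(-56\right) \left(- \frac{25}{6}\right) = -6527 - \frac{700}{3} = - \frac{20281}{3}$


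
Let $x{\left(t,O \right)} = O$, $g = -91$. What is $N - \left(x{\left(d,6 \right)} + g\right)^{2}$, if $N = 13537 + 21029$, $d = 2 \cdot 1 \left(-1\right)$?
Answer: $27341$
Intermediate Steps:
$d = -2$ ($d = 2 \left(-1\right) = -2$)
$N = 34566$
$N - \left(x{\left(d,6 \right)} + g\right)^{2} = 34566 - \left(6 - 91\right)^{2} = 34566 - \left(-85\right)^{2} = 34566 - 7225 = 27341$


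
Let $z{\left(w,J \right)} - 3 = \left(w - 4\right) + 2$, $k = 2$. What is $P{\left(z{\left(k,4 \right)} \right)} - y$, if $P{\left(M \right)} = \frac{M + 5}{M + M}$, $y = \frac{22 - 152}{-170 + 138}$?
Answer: $- \frac{131}{48} \approx -2.7292$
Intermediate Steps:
$y = \frac{65}{16}$ ($y = - \frac{130}{-32} = \left(-130\right) \left(- \frac{1}{32}\right) = \frac{65}{16} \approx 4.0625$)
$z{\left(w,J \right)} = 1 + w$ ($z{\left(w,J \right)} = 3 + \left(\left(w - 4\right) + 2\right) = 3 + \left(\left(-4 + w\right) + 2\right) = 3 + \left(-2 + w\right) = 1 + w$)
$P{\left(M \right)} = \frac{5 + M}{2 M}$
$P{\left(z{\left(k,4 \right)} \right)} - y = \frac{5 + \left(1 + 2\right)}{2 \left(1 + 2\right)} - \frac{65}{16} = \frac{5 + 3}{2 \cdot 3} - \frac{65}{16} = \frac{1}{2} \cdot \frac{1}{3} \cdot 8 - \frac{65}{16} = \frac{4}{3} - \frac{65}{16} = - \frac{131}{48}$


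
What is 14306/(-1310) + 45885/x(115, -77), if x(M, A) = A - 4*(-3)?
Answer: -6103924/8515 ≈ -716.84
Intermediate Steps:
x(M, A) = 12 + A (x(M, A) = A + 12 = 12 + A)
14306/(-1310) + 45885/x(115, -77) = 14306/(-1310) + 45885/(12 - 77) = 14306*(-1/1310) + 45885/(-65) = -7153/655 + 45885*(-1/65) = -7153/655 - 9177/13 = -6103924/8515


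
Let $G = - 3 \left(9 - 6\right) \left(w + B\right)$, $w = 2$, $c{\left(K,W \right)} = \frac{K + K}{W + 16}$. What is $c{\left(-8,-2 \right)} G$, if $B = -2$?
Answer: $0$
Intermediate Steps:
$c{\left(K,W \right)} = \frac{2 K}{16 + W}$
$G = 0$ ($G = - 3 \left(9 - 6\right) \left(2 - 2\right) = - 3 \cdot 3 \cdot 0 = \left(-3\right) 0 = 0$)
$c{\left(-8,-2 \right)} G = 2 \left(-8\right) \frac{1}{16 - 2} \cdot 0 = 2 \left(-8\right) \frac{1}{14} \cdot 0 = \left(- \frac{8}{7}\right) 0 = 0$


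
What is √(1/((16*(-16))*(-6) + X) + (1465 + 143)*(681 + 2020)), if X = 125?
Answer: √11982567760229/1661 ≈ 2084.0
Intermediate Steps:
√(1/((16*(-16))*(-6) + X) + (1465 + 143)*(681 + 2020)) = √(1/((16*(-16))*(-6) + 125) + (1465 + 143)*(681 + 2020)) = √(1/(-256*(-6) + 125) + 1608*2701) = √(1/(1536 + 125) + 4343208) = √(1/1661 + 4343208) = √(7214068489/1661) = √11982567760229/1661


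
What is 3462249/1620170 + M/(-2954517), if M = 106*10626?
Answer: 2801461776071/1595606602630 ≈ 1.7557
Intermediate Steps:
M = 1126356
3462249/1620170 + M/(-2954517) = 3462249/1620170 + 1126356/(-2954517) = 3462249*(1/1620170) + 1126356*(-1/2954517) = 3462249/1620170 - 375452/984839 = 2801461776071/1595606602630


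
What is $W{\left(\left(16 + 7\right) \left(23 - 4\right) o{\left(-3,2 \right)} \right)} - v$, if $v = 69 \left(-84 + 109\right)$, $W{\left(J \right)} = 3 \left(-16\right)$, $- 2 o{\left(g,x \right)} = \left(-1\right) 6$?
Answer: $-1773$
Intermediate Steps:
$o{\left(g,x \right)} = 3$ ($o{\left(g,x \right)} = - \frac{\left(-1\right) 6}{2} = \left(- \frac{1}{2}\right) \left(-6\right) = 3$)
$W{\left(J \right)} = -48$
$v = 1725$ ($v = 69 \cdot 25 = 1725$)
$W{\left(\left(16 + 7\right) \left(23 - 4\right) o{\left(-3,2 \right)} \right)} - v = -48 - 1725 = -1773$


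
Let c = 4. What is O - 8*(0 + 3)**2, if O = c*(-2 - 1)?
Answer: -84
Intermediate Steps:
O = -12 (O = 4*(-2 - 1) = 4*(-3) = -12)
O - 8*(0 + 3)**2 = -12 - 8*(0 + 3)**2 = -12 - 8*3**2 = -12 - 8*9 = -12 - 72 = -84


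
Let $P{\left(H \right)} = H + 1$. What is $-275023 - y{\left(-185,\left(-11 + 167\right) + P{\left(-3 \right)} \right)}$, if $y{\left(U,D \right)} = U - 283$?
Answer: $-274555$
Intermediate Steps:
$P{\left(H \right)} = 1 + H$
$y{\left(U,D \right)} = -283 + U$ ($y{\left(U,D \right)} = U - 283 = -283 + U$)
$-275023 - y{\left(-185,\left(-11 + 167\right) + P{\left(-3 \right)} \right)} = -275023 - \left(-283 - 185\right) = -275023 - -468 = -275023 + 468 = -274555$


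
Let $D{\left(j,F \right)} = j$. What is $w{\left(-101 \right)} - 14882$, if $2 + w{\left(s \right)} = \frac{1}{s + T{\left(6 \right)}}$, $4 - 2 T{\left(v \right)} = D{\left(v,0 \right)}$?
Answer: $- \frac{1518169}{102} \approx -14884.0$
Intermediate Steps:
$T{\left(v \right)} = 2 - \frac{v}{2}$
$w{\left(s \right)} = -2 + \frac{1}{-1 + s}$ ($w{\left(s \right)} = -2 + \frac{1}{s + \left(2 - 3\right)} = -2 + \frac{1}{s - 1} = -2 + \frac{1}{-1 + s}$)
$w{\left(-101 \right)} - 14882 = \frac{3 - -202}{-1 - 101} - 14882 = \frac{3 + 202}{-102} - 14882 = \left(- \frac{1}{102}\right) 205 - 14882 = - \frac{205}{102} - 14882 = - \frac{1518169}{102}$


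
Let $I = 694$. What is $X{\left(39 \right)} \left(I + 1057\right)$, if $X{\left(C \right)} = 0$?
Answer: $0$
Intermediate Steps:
$X{\left(39 \right)} \left(I + 1057\right) = 0 \left(694 + 1057\right) = 0 \cdot 1751 = 0$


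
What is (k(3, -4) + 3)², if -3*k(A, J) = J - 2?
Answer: 25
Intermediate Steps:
k(A, J) = ⅔ - J/3 (k(A, J) = -(J - 2)/3 = -(-2 + J)/3 = ⅔ - J/3)
(k(3, -4) + 3)² = ((⅔ - ⅓*(-4)) + 3)² = ((⅔ + 4/3) + 3)² = (2 + 3)² = 5² = 25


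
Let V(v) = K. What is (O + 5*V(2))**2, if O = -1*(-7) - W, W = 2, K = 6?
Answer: 1225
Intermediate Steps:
V(v) = 6
O = 5 (O = -1*(-7) - 1*2 = 7 - 2 = 5)
(O + 5*V(2))**2 = (5 + 5*6)**2 = (5 + 30)**2 = 35**2 = 1225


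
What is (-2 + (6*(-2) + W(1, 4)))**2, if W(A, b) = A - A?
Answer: 196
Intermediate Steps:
W(A, b) = 0
(-2 + (6*(-2) + W(1, 4)))**2 = (-2 + (6*(-2) + 0))**2 = (-2 + (-12 + 0))**2 = (-2 - 12)**2 = (-14)**2 = 196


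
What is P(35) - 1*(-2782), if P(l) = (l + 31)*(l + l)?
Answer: 7402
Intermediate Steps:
P(l) = 2*l*(31 + l) (P(l) = (31 + l)*(2*l) = 2*l*(31 + l))
P(35) - 1*(-2782) = 2*35*(31 + 35) - 1*(-2782) = 2*35*66 + 2782 = 4620 + 2782 = 7402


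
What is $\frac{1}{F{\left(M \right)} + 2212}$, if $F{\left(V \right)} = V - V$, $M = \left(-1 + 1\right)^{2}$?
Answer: $\frac{1}{2212} \approx 0.00045208$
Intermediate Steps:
$M = 0$ ($M = 0^{2} = 0$)
$F{\left(V \right)} = 0$
$\frac{1}{F{\left(M \right)} + 2212} = \frac{1}{0 + 2212} = \frac{1}{2212}$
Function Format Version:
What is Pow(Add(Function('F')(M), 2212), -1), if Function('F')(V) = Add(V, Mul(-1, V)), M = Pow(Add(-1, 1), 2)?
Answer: Rational(1, 2212) ≈ 0.00045208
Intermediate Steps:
M = 0 (M = Pow(0, 2) = 0)
Function('F')(V) = 0
Pow(Add(Function('F')(M), 2212), -1) = Pow(Add(0, 2212), -1) = Pow(2212, -1) = Rational(1, 2212)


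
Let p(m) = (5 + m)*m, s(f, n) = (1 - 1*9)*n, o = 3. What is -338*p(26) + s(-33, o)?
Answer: -272452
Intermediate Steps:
s(f, n) = -8*n (s(f, n) = (1 - 9)*n = -8*n)
p(m) = m*(5 + m)
-338*p(26) + s(-33, o) = -8788*(5 + 26) - 8*3 = -8788*31 - 24 = -338*806 - 24 = -272428 - 24 = -272452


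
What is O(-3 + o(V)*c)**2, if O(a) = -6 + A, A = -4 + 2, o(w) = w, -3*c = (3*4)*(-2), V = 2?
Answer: 64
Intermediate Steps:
c = 8 (c = -3*4*(-2)/3 = -4*(-2) = -1/3*(-24) = 8)
A = -2
O(a) = -8 (O(a) = -6 - 2 = -8)
O(-3 + o(V)*c)**2 = (-8)**2 = 64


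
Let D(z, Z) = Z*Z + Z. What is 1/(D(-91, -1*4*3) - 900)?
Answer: -1/768 ≈ -0.0013021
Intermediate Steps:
D(z, Z) = Z + Z² (D(z, Z) = Z² + Z = Z + Z²)
1/(D(-91, -1*4*3) - 900) = 1/((-1*4*3)*(1 - 1*4*3) - 900) = 1/((-4*3)*(1 - 4*3) - 900) = 1/(-12*(1 - 12) - 900) = 1/(-12*(-11) - 900) = 1/(132 - 900) = 1/(-768) = -1/768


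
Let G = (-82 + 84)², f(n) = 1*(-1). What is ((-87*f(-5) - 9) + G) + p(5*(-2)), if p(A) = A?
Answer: 72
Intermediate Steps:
f(n) = -1
G = 4 (G = 2² = 4)
((-87*f(-5) - 9) + G) + p(5*(-2)) = ((-87*(-1) - 9) + 4) + 5*(-2) = ((87 - 9) + 4) - 10 = (78 + 4) - 10 = 82 - 10 = 72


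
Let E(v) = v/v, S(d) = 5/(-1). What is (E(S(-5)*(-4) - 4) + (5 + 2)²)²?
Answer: 2500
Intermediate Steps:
S(d) = -5 (S(d) = 5*(-1) = -5)
E(v) = 1
(E(S(-5)*(-4) - 4) + (5 + 2)²)² = (1 + (5 + 2)²)² = (1 + 7²)² = (1 + 49)² = 50² = 2500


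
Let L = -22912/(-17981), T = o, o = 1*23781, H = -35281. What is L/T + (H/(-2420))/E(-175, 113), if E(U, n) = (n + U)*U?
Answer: 15687973350241/11227654969377000 ≈ 0.0013973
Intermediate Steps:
E(U, n) = U*(U + n) (E(U, n) = (U + n)*U = U*(U + n))
o = 23781
T = 23781
L = 22912/17981 (L = -22912*(-1/17981) = 22912/17981 ≈ 1.2742)
L/T + (H/(-2420))/E(-175, 113) = (22912/17981)/23781 + (-35281/(-2420))/((-175*(-175 + 113))) = (22912/17981)*(1/23781) + (-35281*(-1/2420))/((-175*(-62))) = 22912/427606161 + (35281/2420)/10850 = 22912/427606161 + (35281/2420)*(1/10850) = 22912/427606161 + 35281/26257000 = 15687973350241/11227654969377000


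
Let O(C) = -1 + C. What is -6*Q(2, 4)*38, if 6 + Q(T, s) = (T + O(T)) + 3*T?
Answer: -684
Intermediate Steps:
Q(T, s) = -7 + 5*T (Q(T, s) = -6 + ((T + (-1 + T)) + 3*T) = -6 + ((-1 + 2*T) + 3*T) = -6 + (-1 + 5*T) = -7 + 5*T)
-6*Q(2, 4)*38 = -6*(-7 + 5*2)*38 = -6*(-7 + 10)*38 = -6*3*38 = -18*38 = -684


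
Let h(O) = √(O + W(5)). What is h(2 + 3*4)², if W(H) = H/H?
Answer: 15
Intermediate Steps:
W(H) = 1
h(O) = √(1 + O) (h(O) = √(O + 1) = √(1 + O))
h(2 + 3*4)² = (√(1 + (2 + 3*4)))² = (√(1 + (2 + 12)))² = (√(1 + 14))² = (√15)² = 15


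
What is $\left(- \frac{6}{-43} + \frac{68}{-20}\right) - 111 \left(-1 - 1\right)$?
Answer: $\frac{47029}{215} \approx 218.74$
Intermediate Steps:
$\left(- \frac{6}{-43} + \frac{68}{-20}\right) - 111 \left(-1 - 1\right) = \left(\left(-6\right) \left(- \frac{1}{43}\right) + 68 \left(- \frac{1}{20}\right)\right) - 111 \left(-1 - 1\right) = \left(\frac{6}{43} - \frac{17}{5}\right) - -222 = - \frac{701}{215} + 222 = \frac{47029}{215}$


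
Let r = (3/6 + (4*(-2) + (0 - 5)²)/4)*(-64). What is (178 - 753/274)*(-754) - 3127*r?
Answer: 112130133/137 ≈ 8.1847e+5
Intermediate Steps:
r = -304 (r = (3*(⅙) + (-8 + (-5)²)*(¼))*(-64) = (½ + (-8 + 25)*(¼))*(-64) = (½ + 17*(¼))*(-64) = (½ + 17/4)*(-64) = (19/4)*(-64) = -304)
(178 - 753/274)*(-754) - 3127*r = (178 - 753/274)*(-754) - 3127*(-304) = (178 - 753*1/274)*(-754) - 1*(-950608) = (178 - 753/274)*(-754) + 950608 = (48019/274)*(-754) + 950608 = -18103163/137 + 950608 = 112130133/137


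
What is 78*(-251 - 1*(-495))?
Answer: 19032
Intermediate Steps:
78*(-251 - 1*(-495)) = 78*(-251 + 495) = 78*244 = 19032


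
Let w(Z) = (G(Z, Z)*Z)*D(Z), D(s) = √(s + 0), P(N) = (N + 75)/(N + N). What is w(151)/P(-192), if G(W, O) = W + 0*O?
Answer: 2918528*√151/39 ≈ 9.1958e+5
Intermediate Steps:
G(W, O) = W (G(W, O) = W + 0 = W)
P(N) = (75 + N)/(2*N) (P(N) = (75 + N)/((2*N)) = (75 + N)*(1/(2*N)) = (75 + N)/(2*N))
D(s) = √s
w(Z) = Z^(5/2) (w(Z) = (Z*Z)*√Z = Z²*√Z = Z^(5/2))
w(151)/P(-192) = 151^(5/2)/(((½)*(75 - 192)/(-192))) = (22801*√151)/(((½)*(-1/192)*(-117))) = (22801*√151)/(39/128) = (22801*√151)*(128/39) = 2918528*√151/39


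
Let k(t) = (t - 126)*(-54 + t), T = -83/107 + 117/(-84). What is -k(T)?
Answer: -64618726033/8976016 ≈ -7199.0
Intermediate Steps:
T = -6497/2996 (T = -83*1/107 + 117*(-1/84) = -83/107 - 39/28 = -6497/2996 ≈ -2.1686)
k(t) = (-126 + t)*(-54 + t)
-k(T) = -(6804 + (-6497/2996)**2 - 180*(-6497/2996)) = -(6804 + 42211009/8976016 + 292365/749) = -1*64618726033/8976016 = -64618726033/8976016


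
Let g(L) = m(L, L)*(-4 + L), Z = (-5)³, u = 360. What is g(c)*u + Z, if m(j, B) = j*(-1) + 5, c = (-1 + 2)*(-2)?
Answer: -15245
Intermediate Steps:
Z = -125
c = -2 (c = 1*(-2) = -2)
m(j, B) = 5 - j (m(j, B) = -j + 5 = 5 - j)
g(L) = (-4 + L)*(5 - L) (g(L) = (5 - L)*(-4 + L) = (-4 + L)*(5 - L))
g(c)*u + Z = -(-5 - 2)*(-4 - 2)*360 - 125 = -1*(-7)*(-6)*360 - 125 = -42*360 - 125 = -15120 - 125 = -15245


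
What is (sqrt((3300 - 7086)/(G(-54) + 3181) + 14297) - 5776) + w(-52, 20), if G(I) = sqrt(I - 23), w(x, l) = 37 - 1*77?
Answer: -5816 + sqrt((45474971 + 14297*I*sqrt(77))/(3181 + I*sqrt(77))) ≈ -5696.4 + 1.4e-5*I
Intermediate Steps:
w(x, l) = -40 (w(x, l) = 37 - 77 = -40)
G(I) = sqrt(-23 + I)
(sqrt((3300 - 7086)/(G(-54) + 3181) + 14297) - 5776) + w(-52, 20) = (sqrt((3300 - 7086)/(sqrt(-23 - 54) + 3181) + 14297) - 5776) - 40 = (sqrt(-3786/(sqrt(-77) + 3181) + 14297) - 5776) - 40 = (sqrt(-3786/(I*sqrt(77) + 3181) + 14297) - 5776) - 40 = (sqrt(-3786/(3181 + I*sqrt(77)) + 14297) - 5776) - 40 = (sqrt(14297 - 3786/(3181 + I*sqrt(77))) - 5776) - 40 = (-5776 + sqrt(14297 - 3786/(3181 + I*sqrt(77)))) - 40 = -5816 + sqrt(14297 - 3786/(3181 + I*sqrt(77)))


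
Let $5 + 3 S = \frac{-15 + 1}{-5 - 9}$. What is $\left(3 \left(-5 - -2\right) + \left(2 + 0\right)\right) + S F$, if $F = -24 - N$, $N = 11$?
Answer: $\frac{119}{3} \approx 39.667$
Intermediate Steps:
$F = -35$ ($F = -24 - 11 = -35$)
$S = - \frac{4}{3}$ ($S = - \frac{5}{3} + \frac{\left(-15 + 1\right) \frac{1}{-5 - 9}}{3} = - \frac{5}{3} + \frac{\left(-14\right) \frac{1}{-14}}{3} = - \frac{5}{3} + \frac{\left(-14\right) \left(- \frac{1}{14}\right)}{3} = - \frac{5}{3} + \frac{1}{3} \cdot 1 = - \frac{5}{3} + \frac{1}{3} = - \frac{4}{3} \approx -1.3333$)
$\left(3 \left(-5 - -2\right) + \left(2 + 0\right)\right) + S F = \left(3 \left(-5 - -2\right) + \left(2 + 0\right)\right) - - \frac{140}{3} = \left(3 \left(-5 + 2\right) + 2\right) + \frac{140}{3} = \left(3 \left(-3\right) + 2\right) + \frac{140}{3} = \left(-9 + 2\right) + \frac{140}{3} = -7 + \frac{140}{3} = \frac{119}{3}$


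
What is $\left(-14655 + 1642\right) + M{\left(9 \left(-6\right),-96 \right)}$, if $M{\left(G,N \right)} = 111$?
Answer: $-12902$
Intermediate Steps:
$\left(-14655 + 1642\right) + M{\left(9 \left(-6\right),-96 \right)} = \left(-14655 + 1642\right) + 111 = -13013 + 111 = -12902$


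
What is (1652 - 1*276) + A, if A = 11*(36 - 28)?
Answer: 1464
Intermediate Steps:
A = 88 (A = 11*8 = 88)
(1652 - 1*276) + A = (1652 - 1*276) + 88 = (1652 - 276) + 88 = 1376 + 88 = 1464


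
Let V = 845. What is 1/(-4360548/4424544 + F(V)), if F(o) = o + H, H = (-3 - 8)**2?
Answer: 368712/355812413 ≈ 0.0010363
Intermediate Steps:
H = 121 (H = (-11)**2 = 121)
F(o) = 121 + o (F(o) = o + 121 = 121 + o)
1/(-4360548/4424544 + F(V)) = 1/(-4360548/4424544 + (121 + 845)) = 1/(-4360548*1/4424544 + 966) = 1/(-363379/368712 + 966) = 1/(355812413/368712) = 368712/355812413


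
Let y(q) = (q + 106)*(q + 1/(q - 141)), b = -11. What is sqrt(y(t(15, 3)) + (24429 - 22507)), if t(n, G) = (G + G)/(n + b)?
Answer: 11*sqrt(595417)/186 ≈ 45.634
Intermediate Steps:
t(n, G) = 2*G/(-11 + n) (t(n, G) = (G + G)/(n - 11) = (2*G)/(-11 + n) = 2*G/(-11 + n))
y(q) = (106 + q)*(q + 1/(-141 + q))
sqrt(y(t(15, 3)) + (24429 - 22507)) = sqrt((106 + (2*3/(-11 + 15))**3 - 29890*3/(-11 + 15) - 35*36/(-11 + 15)**2)/(-141 + 2*3/(-11 + 15)) + (24429 - 22507)) = sqrt((106 + (2*3/4)**3 - 29890*3/4 - 35*(2*3/4)**2)/(-141 + 2*3/4) + 1922) = sqrt((106 + (2*3*(1/4))**3 - 29890*3/4 - 35*(2*3*(1/4))**2)/(-141 + 2*3*(1/4)) + 1922) = sqrt((106 + (3/2)**3 - 14945*3/2 - 35*(3/2)**2)/(-141 + 3/2) + 1922) = sqrt((106 + 27/8 - 44835/2 - 35*9/4)/(-279/2) + 1922) = sqrt(-2*(106 + 27/8 - 44835/2 - 315/4)/279 + 1922) = sqrt(-2/279*(-179095/8) + 1922) = sqrt(179095/1116 + 1922) = sqrt(2324047/1116) = 11*sqrt(595417)/186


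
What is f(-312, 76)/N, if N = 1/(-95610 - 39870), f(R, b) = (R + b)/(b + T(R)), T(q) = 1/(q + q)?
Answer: 19951326720/47423 ≈ 4.2071e+5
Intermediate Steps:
T(q) = 1/(2*q)
f(R, b) = (R + b)/(b + 1/(2*R))
N = -1/135480 (N = 1/(-135480) = -1/135480 ≈ -7.3812e-6)
f(-312, 76)/N = (2*(-312)*(-312 + 76)/(1 + 2*(-312)*76))/(-1/135480) = (2*(-312)*(-236)/(1 - 47424))*(-135480) = (2*(-312)*(-236)/(-47423))*(-135480) = (2*(-312)*(-1/47423)*(-236))*(-135480) = -147264/47423*(-135480) = 19951326720/47423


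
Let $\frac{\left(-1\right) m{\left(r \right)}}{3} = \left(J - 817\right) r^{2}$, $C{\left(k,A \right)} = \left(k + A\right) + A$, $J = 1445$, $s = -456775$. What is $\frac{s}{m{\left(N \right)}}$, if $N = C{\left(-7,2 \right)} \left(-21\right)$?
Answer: $\frac{456775}{7477596} \approx 0.061086$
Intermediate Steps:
$C{\left(k,A \right)} = k + 2 A$ ($C{\left(k,A \right)} = \left(A + k\right) + A = k + 2 A$)
$N = 63$ ($N = \left(-7 + 2 \cdot 2\right) \left(-21\right) = \left(-7 + 4\right) \left(-21\right) = \left(-3\right) \left(-21\right) = 63$)
$m{\left(r \right)} = - 1884 r^{2}$ ($m{\left(r \right)} = - 3 \left(1445 - 817\right) r^{2} = - 3 \cdot 628 r^{2} = - 1884 r^{2}$)
$\frac{s}{m{\left(N \right)}} = - \frac{456775}{\left(-1884\right) 63^{2}} = - \frac{456775}{\left(-1884\right) 3969} = - \frac{456775}{-7477596} = \left(-456775\right) \left(- \frac{1}{7477596}\right) = \frac{456775}{7477596}$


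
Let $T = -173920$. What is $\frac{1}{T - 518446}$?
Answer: $- \frac{1}{692366} \approx -1.4443 \cdot 10^{-6}$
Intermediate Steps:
$\frac{1}{T - 518446} = \frac{1}{-173920 - 518446} = \frac{1}{-692366} = - \frac{1}{692366}$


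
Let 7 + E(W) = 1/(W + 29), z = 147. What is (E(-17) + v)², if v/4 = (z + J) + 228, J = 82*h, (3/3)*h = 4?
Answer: 1133062921/144 ≈ 7.8685e+6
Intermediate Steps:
h = 4
J = 328 (J = 82*4 = 328)
E(W) = -7 + 1/(29 + W) (E(W) = -7 + 1/(W + 29) = -7 + 1/(29 + W))
v = 2812 (v = 4*((147 + 328) + 228) = 4*(475 + 228) = 4*703 = 2812)
(E(-17) + v)² = ((-202 - 7*(-17))/(29 - 17) + 2812)² = ((-202 + 119)/12 + 2812)² = ((1/12)*(-83) + 2812)² = (-83/12 + 2812)² = (33661/12)² = 1133062921/144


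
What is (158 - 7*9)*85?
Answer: 8075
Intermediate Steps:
(158 - 7*9)*85 = (158 - 63)*85 = 95*85 = 8075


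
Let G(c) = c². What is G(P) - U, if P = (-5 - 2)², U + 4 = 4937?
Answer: -2532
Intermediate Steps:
U = 4933 (U = -4 + 4937 = 4933)
P = 49 (P = (-7)² = 49)
G(P) - U = 49² - 1*4933 = 2401 - 4933 = -2532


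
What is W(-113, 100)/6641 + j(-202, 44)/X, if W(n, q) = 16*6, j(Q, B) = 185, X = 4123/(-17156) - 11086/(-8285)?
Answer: 174642930400756/1036210909401 ≈ 168.54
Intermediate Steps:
X = 156032361/142137460 (X = 4123*(-1/17156) - 11086*(-1/8285) = -4123/17156 + 11086/8285 = 156032361/142137460 ≈ 1.0978)
W(n, q) = 96
W(-113, 100)/6641 + j(-202, 44)/X = 96/6641 + 185/(156032361/142137460) = 96*(1/6641) + 185*(142137460/156032361) = 96/6641 + 26295430100/156032361 = 174642930400756/1036210909401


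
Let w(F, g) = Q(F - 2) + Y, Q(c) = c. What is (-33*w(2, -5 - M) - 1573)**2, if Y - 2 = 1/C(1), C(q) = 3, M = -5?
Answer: 2722500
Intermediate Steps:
Y = 7/3 (Y = 2 + 1/3 = 7/3 ≈ 2.3333)
w(F, g) = 1/3 + F (w(F, g) = (F - 2) + 7/3 = (-2 + F) + 7/3 = 1/3 + F)
(-33*w(2, -5 - M) - 1573)**2 = (-33*(1/3 + 2) - 1573)**2 = (-33*7/3 - 1573)**2 = (-77 - 1573)**2 = (-1650)**2 = 2722500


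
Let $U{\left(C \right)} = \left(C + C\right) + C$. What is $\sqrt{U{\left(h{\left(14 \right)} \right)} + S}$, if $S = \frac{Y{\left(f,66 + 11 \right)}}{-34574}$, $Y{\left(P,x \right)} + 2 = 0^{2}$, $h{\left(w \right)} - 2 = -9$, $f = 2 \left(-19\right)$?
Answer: $\frac{i \sqrt{6275630462}}{17287} \approx 4.5826 i$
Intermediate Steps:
$f = -38$
$h{\left(w \right)} = -7$ ($h{\left(w \right)} = 2 - 9 = -7$)
$Y{\left(P,x \right)} = -2$ ($Y{\left(P,x \right)} = -2 + 0^{2} = -2 + 0 = -2$)
$U{\left(C \right)} = 3 C$ ($U{\left(C \right)} = 2 C + C = 3 C$)
$S = \frac{1}{17287}$ ($S = - \frac{2}{-34574} = \left(-2\right) \left(- \frac{1}{34574}\right) = \frac{1}{17287} \approx 5.7847 \cdot 10^{-5}$)
$\sqrt{U{\left(h{\left(14 \right)} \right)} + S} = \sqrt{3 \left(-7\right) + \frac{1}{17287}} = \sqrt{-21 + \frac{1}{17287}} = \sqrt{- \frac{363026}{17287}} = \frac{i \sqrt{6275630462}}{17287}$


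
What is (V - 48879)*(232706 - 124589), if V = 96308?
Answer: 5127881193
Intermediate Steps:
(V - 48879)*(232706 - 124589) = (96308 - 48879)*(232706 - 124589) = 47429*108117 = 5127881193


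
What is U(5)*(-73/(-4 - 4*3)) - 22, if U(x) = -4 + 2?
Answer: -249/8 ≈ -31.125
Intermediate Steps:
U(x) = -2
U(5)*(-73/(-4 - 4*3)) - 22 = -(-146)/(-4 - 4*3) - 22 = -(-146)/(-4 - 12) - 22 = -(-146)/(-16) - 22 = -(-146)*(-1)/16 - 22 = -2*73/16 - 22 = -73/8 - 22 = -249/8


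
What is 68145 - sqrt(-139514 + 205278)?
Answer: 68145 - 2*sqrt(16441) ≈ 67889.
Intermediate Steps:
68145 - sqrt(-139514 + 205278) = 68145 - sqrt(65764) = 68145 - 2*sqrt(16441)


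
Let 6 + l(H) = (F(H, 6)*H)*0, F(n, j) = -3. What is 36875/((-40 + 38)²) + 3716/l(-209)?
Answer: 103193/12 ≈ 8599.4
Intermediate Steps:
l(H) = -6 (l(H) = -6 - 3*H*0 = -6 + 0 = -6)
36875/((-40 + 38)²) + 3716/l(-209) = 36875/((-40 + 38)²) + 3716/(-6) = 36875/((-2)²) + 3716*(-⅙) = 36875/4 - 1858/3 = 103193/12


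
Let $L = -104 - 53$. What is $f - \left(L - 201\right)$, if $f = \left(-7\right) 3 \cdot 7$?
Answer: $211$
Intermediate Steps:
$L = -157$
$f = -147$ ($f = \left(-21\right) 7 = -147$)
$f - \left(L - 201\right) = -147 - \left(-157 - 201\right) = -147 - -358 = -147 + 358 = 211$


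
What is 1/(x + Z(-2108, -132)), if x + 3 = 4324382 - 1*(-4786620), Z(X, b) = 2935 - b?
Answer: 1/9114066 ≈ 1.0972e-7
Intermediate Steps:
x = 9110999 (x = -3 + (4324382 - 1*(-4786620)) = -3 + (4324382 + 4786620) = -3 + 9111002 = 9110999)
1/(x + Z(-2108, -132)) = 1/(9110999 + (2935 - 1*(-132))) = 1/(9110999 + (2935 + 132)) = 1/(9110999 + 3067) = 1/9114066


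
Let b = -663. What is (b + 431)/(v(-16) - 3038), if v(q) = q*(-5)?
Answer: 4/51 ≈ 0.078431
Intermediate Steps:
v(q) = -5*q
(b + 431)/(v(-16) - 3038) = (-663 + 431)/(-5*(-16) - 3038) = -232/(80 - 3038) = -232/(-2958) = -232*(-1/2958) = 4/51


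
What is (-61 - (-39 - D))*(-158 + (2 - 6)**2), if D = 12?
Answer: 1420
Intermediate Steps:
(-61 - (-39 - D))*(-158 + (2 - 6)**2) = (-61 - (-39 - 1*12))*(-158 + (2 - 6)**2) = (-61 - (-39 - 12))*(-158 + (-4)**2) = (-61 - 1*(-51))*(-158 + 16) = (-61 + 51)*(-142) = -10*(-142) = 1420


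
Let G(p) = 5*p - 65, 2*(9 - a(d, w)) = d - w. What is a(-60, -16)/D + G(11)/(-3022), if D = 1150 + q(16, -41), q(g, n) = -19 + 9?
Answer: 52541/1722540 ≈ 0.030502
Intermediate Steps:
a(d, w) = 9 + w/2 - d/2 (a(d, w) = 9 - (d - w)/2 = 9 + (w/2 - d/2) = 9 + w/2 - d/2)
q(g, n) = -10
G(p) = -65 + 5*p
D = 1140 (D = 1150 - 10 = 1140)
a(-60, -16)/D + G(11)/(-3022) = (9 + (½)*(-16) - ½*(-60))/1140 + (-65 + 5*11)/(-3022) = (9 - 8 + 30)*(1/1140) + (-65 + 55)*(-1/3022) = 31*(1/1140) - 10*(-1/3022) = 31/1140 + 5/1511 = 52541/1722540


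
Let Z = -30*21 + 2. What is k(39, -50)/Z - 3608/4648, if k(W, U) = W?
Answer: -305887/364868 ≈ -0.83835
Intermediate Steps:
Z = -628 (Z = -630 + 2 = -628)
k(39, -50)/Z - 3608/4648 = 39/(-628) - 3608/4648 = 39*(-1/628) - 3608*1/4648 = -39/628 - 451/581 = -305887/364868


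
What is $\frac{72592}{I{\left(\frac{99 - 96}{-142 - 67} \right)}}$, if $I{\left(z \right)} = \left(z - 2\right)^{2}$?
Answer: $\frac{3170891152}{177241} \approx 17890.0$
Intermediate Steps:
$I{\left(z \right)} = \left(-2 + z\right)^{2}$
$\frac{72592}{I{\left(\frac{99 - 96}{-142 - 67} \right)}} = \frac{72592}{\left(-2 + \frac{99 - 96}{-142 - 67}\right)^{2}} = \frac{72592}{\left(-2 + \frac{3}{-142 - 67}\right)^{2}} = \frac{72592}{\left(-2 + \frac{3}{-209}\right)^{2}} = \frac{72592}{\left(-2 + 3 \left(- \frac{1}{209}\right)\right)^{2}} = \frac{72592}{\left(-2 - \frac{3}{209}\right)^{2}} = \frac{72592}{\left(- \frac{421}{209}\right)^{2}} = \frac{72592}{\frac{177241}{43681}} = 72592 \cdot \frac{43681}{177241} = \frac{3170891152}{177241}$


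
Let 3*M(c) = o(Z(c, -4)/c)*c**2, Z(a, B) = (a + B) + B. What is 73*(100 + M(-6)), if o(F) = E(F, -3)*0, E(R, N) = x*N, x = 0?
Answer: 7300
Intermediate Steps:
Z(a, B) = a + 2*B (Z(a, B) = (B + a) + B = a + 2*B)
E(R, N) = 0 (E(R, N) = 0*N = 0)
o(F) = 0 (o(F) = 0*0 = 0)
M(c) = 0 (M(c) = (0*c**2)/3 = (1/3)*0 = 0)
73*(100 + M(-6)) = 73*(100 + 0) = 73*100 = 7300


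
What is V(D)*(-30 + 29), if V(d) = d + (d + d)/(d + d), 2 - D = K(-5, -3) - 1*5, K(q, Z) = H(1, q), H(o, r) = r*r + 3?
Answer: 20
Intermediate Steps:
H(o, r) = 3 + r² (H(o, r) = r² + 3 = 3 + r²)
K(q, Z) = 3 + q²
D = -21 (D = 2 - ((3 + (-5)²) - 1*5) = 2 - ((3 + 25) - 5) = 2 - (28 - 5) = 2 - 1*23 = 2 - 23 = -21)
V(d) = 1 + d (V(d) = d + (2*d)/((2*d)) = d + (2*d)*(1/(2*d)) = d + 1 = 1 + d)
V(D)*(-30 + 29) = (1 - 21)*(-30 + 29) = -20*(-1) = 20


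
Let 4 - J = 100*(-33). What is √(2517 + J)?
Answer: √5821 ≈ 76.295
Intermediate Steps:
J = 3304 (J = 4 - 100*(-33) = 4 - 1*(-3300) = 4 + 3300 = 3304)
√(2517 + J) = √(2517 + 3304) = √5821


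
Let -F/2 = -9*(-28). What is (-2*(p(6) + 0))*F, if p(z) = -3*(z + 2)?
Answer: -24192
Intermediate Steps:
p(z) = -6 - 3*z (p(z) = -3*(2 + z) = -6 - 3*z)
F = -504 (F = -(-18)*(-28) = -2*252 = -504)
(-2*(p(6) + 0))*F = -2*((-6 - 3*6) + 0)*(-504) = -2*((-6 - 18) + 0)*(-504) = -2*(-24 + 0)*(-504) = -2*(-24)*(-504) = 48*(-504) = -24192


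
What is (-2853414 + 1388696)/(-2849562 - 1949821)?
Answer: 1464718/4799383 ≈ 0.30519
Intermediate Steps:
(-2853414 + 1388696)/(-2849562 - 1949821) = -1464718/(-4799383) = -1464718*(-1/4799383) = 1464718/4799383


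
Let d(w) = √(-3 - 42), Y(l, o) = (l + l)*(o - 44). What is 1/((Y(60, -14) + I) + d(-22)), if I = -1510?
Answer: -1694/14348189 - 3*I*√5/71740945 ≈ -0.00011806 - 9.3506e-8*I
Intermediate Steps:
Y(l, o) = 2*l*(-44 + o) (Y(l, o) = (2*l)*(-44 + o) = 2*l*(-44 + o))
d(w) = 3*I*√5 (d(w) = √(-45) = 3*I*√5)
1/((Y(60, -14) + I) + d(-22)) = 1/((2*60*(-44 - 14) - 1510) + 3*I*√5) = 1/((2*60*(-58) - 1510) + 3*I*√5) = 1/((-6960 - 1510) + 3*I*√5) = 1/(-8470 + 3*I*√5)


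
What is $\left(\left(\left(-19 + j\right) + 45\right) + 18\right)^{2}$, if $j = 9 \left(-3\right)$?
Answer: $289$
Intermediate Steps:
$j = -27$
$\left(\left(\left(-19 + j\right) + 45\right) + 18\right)^{2} = \left(\left(\left(-19 - 27\right) + 45\right) + 18\right)^{2} = \left(\left(-46 + 45\right) + 18\right)^{2} = \left(-1 + 18\right)^{2} = 17^{2} = 289$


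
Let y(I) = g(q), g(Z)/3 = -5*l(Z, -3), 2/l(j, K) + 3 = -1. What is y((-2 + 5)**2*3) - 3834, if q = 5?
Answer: -7653/2 ≈ -3826.5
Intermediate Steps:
l(j, K) = -1/2 (l(j, K) = 2/(-3 - 1) = 2/(-4) = 2*(-1/4) = -1/2)
g(Z) = 15/2 (g(Z) = 3*(-5*(-1/2)) = 3*(5/2) = 15/2)
y(I) = 15/2
y((-2 + 5)**2*3) - 3834 = 15/2 - 3834 = -7653/2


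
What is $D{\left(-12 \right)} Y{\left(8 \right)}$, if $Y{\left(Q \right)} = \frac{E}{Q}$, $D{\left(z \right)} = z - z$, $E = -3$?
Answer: $0$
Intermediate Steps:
$D{\left(z \right)} = 0$
$Y{\left(Q \right)} = - \frac{3}{Q}$
$D{\left(-12 \right)} Y{\left(8 \right)} = 0 \left(- \frac{3}{8}\right) = 0$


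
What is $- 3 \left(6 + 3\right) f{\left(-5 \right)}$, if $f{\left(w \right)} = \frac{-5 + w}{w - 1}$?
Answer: $-45$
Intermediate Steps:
$f{\left(w \right)} = \frac{-5 + w}{-1 + w}$
$- 3 \left(6 + 3\right) f{\left(-5 \right)} = - 3 \left(6 + 3\right) \frac{-5 - 5}{-1 - 5} = \left(-3\right) 9 \frac{1}{-6} \left(-10\right) = - 27 \left(\left(- \frac{1}{6}\right) \left(-10\right)\right) = \left(-27\right) \frac{5}{3} = -45$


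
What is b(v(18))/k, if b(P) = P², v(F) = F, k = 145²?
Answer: 324/21025 ≈ 0.015410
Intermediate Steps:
k = 21025
b(v(18))/k = 18²/21025 = 324*(1/21025) = 324/21025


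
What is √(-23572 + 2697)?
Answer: 5*I*√835 ≈ 144.48*I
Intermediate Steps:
√(-23572 + 2697) = √(-20875) = 5*I*√835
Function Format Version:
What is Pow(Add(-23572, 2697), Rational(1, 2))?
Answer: Mul(5, I, Pow(835, Rational(1, 2))) ≈ Mul(144.48, I)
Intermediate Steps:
Pow(Add(-23572, 2697), Rational(1, 2)) = Pow(-20875, Rational(1, 2)) = Mul(5, I, Pow(835, Rational(1, 2)))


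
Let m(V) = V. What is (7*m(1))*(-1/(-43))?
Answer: 7/43 ≈ 0.16279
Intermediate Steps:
(7*m(1))*(-1/(-43)) = (7*1)*(-1/(-43)) = 7*(-1*(-1/43)) = 7*(1/43) = 7/43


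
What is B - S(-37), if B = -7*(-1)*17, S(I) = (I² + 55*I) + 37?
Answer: 748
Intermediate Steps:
S(I) = 37 + I² + 55*I
B = 119 (B = 7*17 = 119)
B - S(-37) = 119 - (37 + (-37)² + 55*(-37)) = 119 - (37 + 1369 - 2035) = 119 - 1*(-629) = 119 + 629 = 748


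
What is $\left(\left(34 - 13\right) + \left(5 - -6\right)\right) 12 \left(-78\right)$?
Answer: $-29952$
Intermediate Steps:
$\left(\left(34 - 13\right) + \left(5 - -6\right)\right) 12 \left(-78\right) = \left(21 + \left(5 + 6\right)\right) 12 \left(-78\right) = \left(21 + 11\right) 12 \left(-78\right) = 32 \cdot 12 \left(-78\right) = 384 \left(-78\right) = -29952$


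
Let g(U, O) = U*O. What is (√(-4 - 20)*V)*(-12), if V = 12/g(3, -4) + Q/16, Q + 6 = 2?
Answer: 30*I*√6 ≈ 73.485*I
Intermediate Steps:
Q = -4 (Q = -6 + 2 = -4)
g(U, O) = O*U
V = -5/4 (V = 12/((-4*3)) - 4/16 = 12/(-12) - 4*1/16 = 12*(-1/12) - ¼ = -1 - ¼ = -5/4 ≈ -1.2500)
(√(-4 - 20)*V)*(-12) = (√(-4 - 20)*(-5/4))*(-12) = (√(-24)*(-5/4))*(-12) = ((2*I*√6)*(-5/4))*(-12) = -5*I*√6/2*(-12) = 30*I*√6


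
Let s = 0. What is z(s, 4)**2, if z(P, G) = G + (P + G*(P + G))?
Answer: 400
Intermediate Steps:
z(P, G) = G + P + G*(G + P) (z(P, G) = G + (P + G*(G + P)) = G + P + G*(G + P))
z(s, 4)**2 = (4 + 0 + 4**2 + 4*0)**2 = (4 + 0 + 16 + 0)**2 = 20**2 = 400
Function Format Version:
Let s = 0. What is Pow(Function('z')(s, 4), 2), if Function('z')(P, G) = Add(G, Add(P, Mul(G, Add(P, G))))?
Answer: 400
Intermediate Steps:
Function('z')(P, G) = Add(G, P, Mul(G, Add(G, P))) (Function('z')(P, G) = Add(G, Add(P, Mul(G, Add(G, P)))) = Add(G, P, Mul(G, Add(G, P))))
Pow(Function('z')(s, 4), 2) = Pow(Add(4, 0, Pow(4, 2), Mul(4, 0)), 2) = Pow(Add(4, 0, 16, 0), 2) = Pow(20, 2) = 400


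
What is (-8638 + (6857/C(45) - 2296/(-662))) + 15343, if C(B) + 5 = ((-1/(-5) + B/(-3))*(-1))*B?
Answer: 1470022150/218791 ≈ 6718.8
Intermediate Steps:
C(B) = -5 + B*(-1/5 + B/3) (C(B) = -5 + ((-1/(-5) + B/(-3))*(-1))*B = -5 + ((-1*(-1/5) + B*(-1/3))*(-1))*B = -5 + ((1/5 - B/3)*(-1))*B = -5 + (-1/5 + B/3)*B = -5 + B*(-1/5 + B/3))
(-8638 + (6857/C(45) - 2296/(-662))) + 15343 = (-8638 + (6857/(-5 - 1/5*45 + (1/3)*45**2) - 2296/(-662))) + 15343 = (-8638 + (6857/(-5 - 9 + (1/3)*2025) - 2296*(-1/662))) + 15343 = (-8638 + (6857/(-5 - 9 + 675) + 1148/331)) + 15343 = (-8638 + (6857/661 + 1148/331)) + 15343 = (-8638 + 3028495/218791) + 15343 = -1886888163/218791 + 15343 = 1470022150/218791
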